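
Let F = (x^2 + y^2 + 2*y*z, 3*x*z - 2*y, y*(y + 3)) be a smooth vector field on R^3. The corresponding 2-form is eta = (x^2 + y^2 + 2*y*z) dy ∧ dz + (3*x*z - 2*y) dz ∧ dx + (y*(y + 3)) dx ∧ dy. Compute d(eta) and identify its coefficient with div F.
d(eta) = (2*x - 2) dx ∧ dy ∧ dz; div F = 2*x - 2

For a 2-form in R^3 of the form above, applying d gives a 3-form with coefficient ∂P/∂x + ∂Q/∂y + ∂R/∂z:
  ∂P/∂x = 2*x
  ∂Q/∂y = -2
  ∂R/∂z = 0
Sum = 2*x - 2, which is exactly div F.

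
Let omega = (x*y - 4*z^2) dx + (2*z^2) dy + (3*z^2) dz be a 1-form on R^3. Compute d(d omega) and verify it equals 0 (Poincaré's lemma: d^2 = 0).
d(d omega) = 0

Step 1: d omega = sum_{i<j} (∂f_j/∂x_i - ∂f_i/∂x_j) dx_i ∧ dx_j:
  coeff of dx ∧ dy: -x
  coeff of dx ∧ dz: 8*z
  coeff of dy ∧ dz: -4*z
Step 2: Apply d again to each 2-form coefficient. The only possible 3-form in R^3 is dx ∧ dy ∧ dz, with coefficient
  ∂(coeff of dy∧dz)/∂x - ∂(coeff of dx∧dz)/∂y + ∂(coeff of dx∧dy)/∂z
  = ∂/∂x (-4*z) - ∂/∂y (8*z) + ∂/∂z (-x).
Each of these terms simplifies to sums of mixed partials that cancel in pairs. The result is 0 (by equality of mixed partials for smooth functions — Schwarz / Clairaut).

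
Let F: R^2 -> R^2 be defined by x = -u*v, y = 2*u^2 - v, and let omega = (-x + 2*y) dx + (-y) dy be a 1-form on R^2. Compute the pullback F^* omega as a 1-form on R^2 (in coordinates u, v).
F^* omega = (-8*u^3 - 4*u^2*v - u*v^2 + 4*u*v + 2*v^2) du + (-4*u^3 - u^2*v + 2*u^2 + 2*u*v - v) dv

Using F^*(f dg) = (f ∘ F) d(g ∘ F), substitute each coordinate x_i by F_i(u, v) in f_i, and replace dx_i by d F_i = (∂F_i/∂u) du + (∂F_i/∂v) dv.
  For the x component: f_1(F) = 4*u^2 + u*v - 2*v; d F_1 = (-v) du + (-u) dv
  For the y component: f_2(F) = -2*u^2 + v; d F_2 = (4*u) du + (-1) dv
Combining and collecting du, dv coefficients:
  coeff of du: -8*u^3 - 4*u^2*v - u*v^2 + 4*u*v + 2*v^2
  coeff of dv: -4*u^3 - u^2*v + 2*u^2 + 2*u*v - v
F^* omega = (-8*u^3 - 4*u^2*v - u*v^2 + 4*u*v + 2*v^2) du + (-4*u^3 - u^2*v + 2*u^2 + 2*u*v - v) dv.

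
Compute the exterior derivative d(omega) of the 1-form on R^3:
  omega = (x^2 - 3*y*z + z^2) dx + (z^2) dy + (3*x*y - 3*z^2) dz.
d(omega) = (3*z) dx ∧ dy + (6*y - 2*z) dx ∧ dz + (3*x - 2*z) dy ∧ dz

For a 1-form omega = sum_i f_i dx_i, the exterior derivative is
  d(omega) = sum_{i < j} (∂f_j/∂x_i - ∂f_i/∂x_j) dx_i ∧ dx_j.
  coefficient of dx ∧ dy: ∂f_2/∂x - ∂f_1/∂y = ∂(z^2)/∂x - ∂(x^2 - 3*y*z + z^2)/∂y = 3*z
  coefficient of dx ∧ dz: ∂f_3/∂x - ∂f_1/∂z = ∂(3*x*y - 3*z^2)/∂x - ∂(x^2 - 3*y*z + z^2)/∂z = 6*y - 2*z
  coefficient of dy ∧ dz: ∂f_3/∂y - ∂f_2/∂z = ∂(3*x*y - 3*z^2)/∂y - ∂(z^2)/∂z = 3*x - 2*z
Assembling: d(omega) = (3*z) dx ∧ dy + (6*y - 2*z) dx ∧ dz + (3*x - 2*z) dy ∧ dz.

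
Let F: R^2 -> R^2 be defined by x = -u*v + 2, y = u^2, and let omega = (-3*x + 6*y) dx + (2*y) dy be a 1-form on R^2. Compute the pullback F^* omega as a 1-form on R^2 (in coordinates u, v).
F^* omega = (4*u^3 - 6*u^2*v - 3*u*v^2 + 6*v) du + (3*u*(-2*u^2 - u*v + 2)) dv

Using F^*(f dg) = (f ∘ F) d(g ∘ F), substitute each coordinate x_i by F_i(u, v) in f_i, and replace dx_i by d F_i = (∂F_i/∂u) du + (∂F_i/∂v) dv.
  For the x component: f_1(F) = 6*u^2 + 3*u*v - 6; d F_1 = (-v) du + (-u) dv
  For the y component: f_2(F) = 2*u^2; d F_2 = (2*u) du + (0) dv
Combining and collecting du, dv coefficients:
  coeff of du: 4*u^3 - 6*u^2*v - 3*u*v^2 + 6*v
  coeff of dv: 3*u*(-2*u^2 - u*v + 2)
F^* omega = (4*u^3 - 6*u^2*v - 3*u*v^2 + 6*v) du + (3*u*(-2*u^2 - u*v + 2)) dv.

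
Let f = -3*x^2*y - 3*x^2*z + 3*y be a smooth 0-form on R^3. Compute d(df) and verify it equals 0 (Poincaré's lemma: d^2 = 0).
d(df) = 0

Step 1: df = sum_i (∂f/∂x_i) dx_i = (6*x*(-y - z)) dx + (3 - 3*x^2) dy + (-3*x^2) dz.
Step 2: Apply d again. Using the 1-form formula, the coefficient of dx ∧ dy in d(df) is ∂^2 f/∂x ∂y - ∂^2 f/∂y ∂x = (-6*x) - (-6*x) = 0 (equality of mixed partials for smooth f).
Similarly for dx ∧ dz and dy ∧ dz — all coefficients vanish. So d(df) = 0.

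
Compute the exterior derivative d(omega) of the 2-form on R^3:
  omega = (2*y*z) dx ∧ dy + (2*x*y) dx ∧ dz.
d(omega) = (-2*x + 2*y) dx ∧ dy ∧ dz

For a 2-form omega = sum_{i<j} g_{ij} dx_i ∧ dx_j, the exterior derivative is
  d(omega) = sum_{i<j} d(g_{ij}) ∧ dx_i ∧ dx_j = sum_{i<j, k} (∂g_{ij}/∂x_k) dx_k ∧ dx_i ∧ dx_j.
Expand each term, using dx_k ∧ dx_i ∧ dx_j = sgn(permutation) dx_{(a)} ∧ dx_{(b)} ∧ dx_{(c)} with (a < b < c) sorted:
  d(2*y*z) includes (∂/∂z)(2*y*z) dz = (2*y) dz, which multiplied by dx ∧ dy gives (2*y) dx ∧ dy ∧ dz
  d(2*x*y) includes (∂/∂y)(2*x*y) dy = (2*x) dy, which multiplied by dx ∧ dz gives (-2*x) dx ∧ dy ∧ dz
Collecting like 3-forms: d(omega) = (-2*x + 2*y) dx ∧ dy ∧ dz.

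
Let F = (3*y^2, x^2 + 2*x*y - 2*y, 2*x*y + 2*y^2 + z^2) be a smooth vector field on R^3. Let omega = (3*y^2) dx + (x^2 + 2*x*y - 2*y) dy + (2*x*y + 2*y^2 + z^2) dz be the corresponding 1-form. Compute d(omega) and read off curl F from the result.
d(omega) = (2*x + 4*y) dy ∧ dz + (-2*y) dz ∧ dx + (2*x - 4*y) dx ∧ dy; curl F = (2*x + 4*y, -2*y, 2*x - 4*y)

d omega = sum_{i<j} (∂f_j/∂x_i - ∂f_i/∂x_j) dx_i ∧ dx_j. Under the identification (dy ∧ dz, dz ∧ dx, dx ∧ dy) ↔ (e_x, e_y, e_z), the coefficients are exactly the components of curl F. Compute:
  ∂R/∂y - ∂Q/∂z = (2*x + 4*y) - (0) = 2*x + 4*y
  ∂P/∂z - ∂R/∂x = (0) - (2*y) = -2*y
  ∂Q/∂x - ∂P/∂y = (2*x + 2*y) - (6*y) = 2*x - 4*y.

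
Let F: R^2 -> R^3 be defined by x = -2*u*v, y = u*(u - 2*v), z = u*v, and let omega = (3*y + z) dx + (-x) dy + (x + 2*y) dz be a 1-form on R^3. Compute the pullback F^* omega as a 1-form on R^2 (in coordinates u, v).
F^* omega = (-4*u^3) dv

Using F^*(f dg) = (f ∘ F) d(g ∘ F), substitute each coordinate x_i by F_i(u, v) in f_i, and replace dx_i by d F_i = (∂F_i/∂u) du + (∂F_i/∂v) dv.
  For the x component: f_1(F) = u*(3*u - 5*v); d F_1 = (-2*v) du + (-2*u) dv
  For the y component: f_2(F) = 2*u*v; d F_2 = (2*u - 2*v) du + (-2*u) dv
  For the z component: f_3(F) = 2*u*(u - 3*v); d F_3 = (v) du + (u) dv
Combining and collecting du, dv coefficients:
  coeff of du: 0
  coeff of dv: -4*u^3
F^* omega = (-4*u^3) dv.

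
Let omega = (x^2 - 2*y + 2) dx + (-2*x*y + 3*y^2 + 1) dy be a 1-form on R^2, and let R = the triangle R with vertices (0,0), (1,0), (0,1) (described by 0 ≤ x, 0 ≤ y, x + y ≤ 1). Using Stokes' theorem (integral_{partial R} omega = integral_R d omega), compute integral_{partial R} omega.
integral_(partial R) omega = 2/3

Stokes: integral_partial_R omega = integral_R d omega with d omega = (∂Q/∂x - ∂P/∂y) dx ∧ dy.
  ∂Q/∂x = -2*y
  ∂P/∂y = -2
  integrand = ∂Q/∂x - ∂P/∂y = 2 - 2*y.
Integrating over R: integral_0^1 integral_0^{1-x} (2 - 2*y) dy dx = 2/3.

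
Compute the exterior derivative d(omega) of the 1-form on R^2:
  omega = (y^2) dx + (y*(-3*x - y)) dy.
d(omega) = (-5*y) dx ∧ dy

For a 1-form omega = sum_i f_i dx_i, the exterior derivative is
  d(omega) = sum_{i < j} (∂f_j/∂x_i - ∂f_i/∂x_j) dx_i ∧ dx_j.
  coefficient of dx ∧ dy: ∂f_2/∂x - ∂f_1/∂y = ∂(y*(-3*x - y))/∂x - ∂(y^2)/∂y = -5*y
Assembling: d(omega) = (-5*y) dx ∧ dy.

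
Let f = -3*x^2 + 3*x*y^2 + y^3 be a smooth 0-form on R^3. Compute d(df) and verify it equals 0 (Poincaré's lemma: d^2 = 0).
d(df) = 0

Step 1: df = sum_i (∂f/∂x_i) dx_i = (-6*x + 3*y^2) dx + (3*y*(2*x + y)) dy + (0) dz.
Step 2: Apply d again. Using the 1-form formula, the coefficient of dx ∧ dy in d(df) is ∂^2 f/∂x ∂y - ∂^2 f/∂y ∂x = (6*y) - (6*y) = 0 (equality of mixed partials for smooth f).
Similarly for dx ∧ dz and dy ∧ dz — all coefficients vanish. So d(df) = 0.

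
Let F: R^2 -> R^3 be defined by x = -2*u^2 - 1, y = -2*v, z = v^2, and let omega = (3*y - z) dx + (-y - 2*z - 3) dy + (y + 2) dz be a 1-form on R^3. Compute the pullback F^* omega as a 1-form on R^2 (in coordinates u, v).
F^* omega = (4*u*v*(v + 6)) du + (6) dv

Using F^*(f dg) = (f ∘ F) d(g ∘ F), substitute each coordinate x_i by F_i(u, v) in f_i, and replace dx_i by d F_i = (∂F_i/∂u) du + (∂F_i/∂v) dv.
  For the x component: f_1(F) = v*(-v - 6); d F_1 = (-4*u) du + (0) dv
  For the y component: f_2(F) = -2*v^2 + 2*v - 3; d F_2 = (0) du + (-2) dv
  For the z component: f_3(F) = 2 - 2*v; d F_3 = (0) du + (2*v) dv
Combining and collecting du, dv coefficients:
  coeff of du: 4*u*v*(v + 6)
  coeff of dv: 6
F^* omega = (4*u*v*(v + 6)) du + (6) dv.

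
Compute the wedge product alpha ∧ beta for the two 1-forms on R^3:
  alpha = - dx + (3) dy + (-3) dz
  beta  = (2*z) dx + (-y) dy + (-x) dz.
alpha ∧ beta = (y - 6*z) dx ∧ dy + (x + 6*z) dx ∧ dz + (-3*x - 3*y) dy ∧ dz

Distribute the wedge, using dx_i ∧ dx_j = -dx_j ∧ dx_i and dx_i ∧ dx_i = 0. For each pair (i, j) with i < j, the coefficient of dx_i ∧ dx_j in alpha ∧ beta is (alpha_i * beta_j - alpha_j * beta_i). Collecting: alpha ∧ beta = (y - 6*z) dx ∧ dy + (x + 6*z) dx ∧ dz + (-3*x - 3*y) dy ∧ dz.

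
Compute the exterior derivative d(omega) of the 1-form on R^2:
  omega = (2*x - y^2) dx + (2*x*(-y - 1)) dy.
d(omega) = (-2) dx ∧ dy

For a 1-form omega = sum_i f_i dx_i, the exterior derivative is
  d(omega) = sum_{i < j} (∂f_j/∂x_i - ∂f_i/∂x_j) dx_i ∧ dx_j.
  coefficient of dx ∧ dy: ∂f_2/∂x - ∂f_1/∂y = ∂(2*x*(-y - 1))/∂x - ∂(2*x - y^2)/∂y = -2
Assembling: d(omega) = (-2) dx ∧ dy.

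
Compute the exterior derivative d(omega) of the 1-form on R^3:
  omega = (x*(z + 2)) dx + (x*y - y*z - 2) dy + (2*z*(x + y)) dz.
d(omega) = (y) dx ∧ dy + (-x + 2*z) dx ∧ dz + (y + 2*z) dy ∧ dz

For a 1-form omega = sum_i f_i dx_i, the exterior derivative is
  d(omega) = sum_{i < j} (∂f_j/∂x_i - ∂f_i/∂x_j) dx_i ∧ dx_j.
  coefficient of dx ∧ dy: ∂f_2/∂x - ∂f_1/∂y = ∂(x*y - y*z - 2)/∂x - ∂(x*(z + 2))/∂y = y
  coefficient of dx ∧ dz: ∂f_3/∂x - ∂f_1/∂z = ∂(2*z*(x + y))/∂x - ∂(x*(z + 2))/∂z = -x + 2*z
  coefficient of dy ∧ dz: ∂f_3/∂y - ∂f_2/∂z = ∂(2*z*(x + y))/∂y - ∂(x*y - y*z - 2)/∂z = y + 2*z
Assembling: d(omega) = (y) dx ∧ dy + (-x + 2*z) dx ∧ dz + (y + 2*z) dy ∧ dz.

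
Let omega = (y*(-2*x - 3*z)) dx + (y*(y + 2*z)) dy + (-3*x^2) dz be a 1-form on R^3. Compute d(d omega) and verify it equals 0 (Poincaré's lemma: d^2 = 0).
d(d omega) = 0

Step 1: d omega = sum_{i<j} (∂f_j/∂x_i - ∂f_i/∂x_j) dx_i ∧ dx_j:
  coeff of dx ∧ dy: 2*x + 3*z
  coeff of dx ∧ dz: -6*x + 3*y
  coeff of dy ∧ dz: -2*y
Step 2: Apply d again to each 2-form coefficient. The only possible 3-form in R^3 is dx ∧ dy ∧ dz, with coefficient
  ∂(coeff of dy∧dz)/∂x - ∂(coeff of dx∧dz)/∂y + ∂(coeff of dx∧dy)/∂z
  = ∂/∂x (-2*y) - ∂/∂y (-6*x + 3*y) + ∂/∂z (2*x + 3*z).
Each of these terms simplifies to sums of mixed partials that cancel in pairs. The result is 0 (by equality of mixed partials for smooth functions — Schwarz / Clairaut).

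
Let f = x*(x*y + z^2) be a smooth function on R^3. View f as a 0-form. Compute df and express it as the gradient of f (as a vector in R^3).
df = (2*x*y + z^2) dx + (x^2) dy + (2*x*z) dz; grad f = (2*x*y + z^2, x^2, 2*x*z)

For a 0-form f, d f = (∂f/∂x) dx + (∂f/∂y) dy + (∂f/∂z) dz. The components of the vector representation are exactly the entries of grad f in Cartesian coordinates:
  ∂f/∂x = 2*x*y + z^2
  ∂f/∂y = x^2
  ∂f/∂z = 2*x*z.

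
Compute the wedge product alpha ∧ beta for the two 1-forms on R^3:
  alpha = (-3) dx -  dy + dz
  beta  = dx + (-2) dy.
alpha ∧ beta = (7) dx ∧ dy + (-1) dx ∧ dz + (2) dy ∧ dz

Distribute the wedge, using dx_i ∧ dx_j = -dx_j ∧ dx_i and dx_i ∧ dx_i = 0. For each pair (i, j) with i < j, the coefficient of dx_i ∧ dx_j in alpha ∧ beta is (alpha_i * beta_j - alpha_j * beta_i). Collecting: alpha ∧ beta = (7) dx ∧ dy + (-1) dx ∧ dz + (2) dy ∧ dz.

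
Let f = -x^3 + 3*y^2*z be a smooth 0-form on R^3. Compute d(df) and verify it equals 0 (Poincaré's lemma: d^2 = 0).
d(df) = 0

Step 1: df = sum_i (∂f/∂x_i) dx_i = (-3*x^2) dx + (6*y*z) dy + (3*y^2) dz.
Step 2: Apply d again. Using the 1-form formula, the coefficient of dx ∧ dy in d(df) is ∂^2 f/∂x ∂y - ∂^2 f/∂y ∂x = (0) - (0) = 0 (equality of mixed partials for smooth f).
Similarly for dx ∧ dz and dy ∧ dz — all coefficients vanish. So d(df) = 0.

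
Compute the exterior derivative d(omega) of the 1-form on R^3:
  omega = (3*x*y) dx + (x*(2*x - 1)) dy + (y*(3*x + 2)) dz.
d(omega) = (x - 1) dx ∧ dy + (3*y) dx ∧ dz + (3*x + 2) dy ∧ dz

For a 1-form omega = sum_i f_i dx_i, the exterior derivative is
  d(omega) = sum_{i < j} (∂f_j/∂x_i - ∂f_i/∂x_j) dx_i ∧ dx_j.
  coefficient of dx ∧ dy: ∂f_2/∂x - ∂f_1/∂y = ∂(x*(2*x - 1))/∂x - ∂(3*x*y)/∂y = x - 1
  coefficient of dx ∧ dz: ∂f_3/∂x - ∂f_1/∂z = ∂(y*(3*x + 2))/∂x - ∂(3*x*y)/∂z = 3*y
  coefficient of dy ∧ dz: ∂f_3/∂y - ∂f_2/∂z = ∂(y*(3*x + 2))/∂y - ∂(x*(2*x - 1))/∂z = 3*x + 2
Assembling: d(omega) = (x - 1) dx ∧ dy + (3*y) dx ∧ dz + (3*x + 2) dy ∧ dz.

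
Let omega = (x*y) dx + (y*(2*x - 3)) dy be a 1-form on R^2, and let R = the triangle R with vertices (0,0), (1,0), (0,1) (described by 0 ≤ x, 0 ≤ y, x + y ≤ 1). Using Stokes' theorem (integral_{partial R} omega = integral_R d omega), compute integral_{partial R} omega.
integral_(partial R) omega = 1/6

Stokes: integral_partial_R omega = integral_R d omega with d omega = (∂Q/∂x - ∂P/∂y) dx ∧ dy.
  ∂Q/∂x = 2*y
  ∂P/∂y = x
  integrand = ∂Q/∂x - ∂P/∂y = -x + 2*y.
Integrating over R: integral_0^1 integral_0^{1-x} (-x + 2*y) dy dx = 1/6.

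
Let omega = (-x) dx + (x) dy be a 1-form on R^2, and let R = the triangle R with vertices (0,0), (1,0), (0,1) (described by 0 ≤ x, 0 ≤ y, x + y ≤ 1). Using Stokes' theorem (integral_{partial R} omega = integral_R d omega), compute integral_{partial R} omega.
integral_(partial R) omega = 1/2

Stokes: integral_partial_R omega = integral_R d omega with d omega = (∂Q/∂x - ∂P/∂y) dx ∧ dy.
  ∂Q/∂x = 1
  ∂P/∂y = 0
  integrand = ∂Q/∂x - ∂P/∂y = 1.
Integrating over R: integral_0^1 integral_0^{1-x} (1) dy dx = 1/2.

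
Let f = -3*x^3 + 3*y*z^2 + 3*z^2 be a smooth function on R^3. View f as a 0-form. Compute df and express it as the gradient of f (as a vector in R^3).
df = (-9*x^2) dx + (3*z^2) dy + (6*z*(y + 1)) dz; grad f = (-9*x^2, 3*z^2, 6*z*(y + 1))

For a 0-form f, d f = (∂f/∂x) dx + (∂f/∂y) dy + (∂f/∂z) dz. The components of the vector representation are exactly the entries of grad f in Cartesian coordinates:
  ∂f/∂x = -9*x^2
  ∂f/∂y = 3*z^2
  ∂f/∂z = 6*z*(y + 1).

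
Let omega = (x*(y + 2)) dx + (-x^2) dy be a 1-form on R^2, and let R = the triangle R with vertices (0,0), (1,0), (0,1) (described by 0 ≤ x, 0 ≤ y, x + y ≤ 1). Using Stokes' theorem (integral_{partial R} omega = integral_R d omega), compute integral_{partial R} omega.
integral_(partial R) omega = -1/2

Stokes: integral_partial_R omega = integral_R d omega with d omega = (∂Q/∂x - ∂P/∂y) dx ∧ dy.
  ∂Q/∂x = -2*x
  ∂P/∂y = x
  integrand = ∂Q/∂x - ∂P/∂y = -3*x.
Integrating over R: integral_0^1 integral_0^{1-x} (-3*x) dy dx = -1/2.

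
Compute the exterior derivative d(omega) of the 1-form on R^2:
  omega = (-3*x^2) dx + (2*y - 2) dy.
d(omega) = 0

For a 1-form omega = sum_i f_i dx_i, the exterior derivative is
  d(omega) = sum_{i < j} (∂f_j/∂x_i - ∂f_i/∂x_j) dx_i ∧ dx_j.

Assembling: d(omega) = 0.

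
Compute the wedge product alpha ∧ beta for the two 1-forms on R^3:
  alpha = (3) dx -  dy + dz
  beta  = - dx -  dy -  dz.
alpha ∧ beta = (-4) dx ∧ dy + (-2) dx ∧ dz + (2) dy ∧ dz

Distribute the wedge, using dx_i ∧ dx_j = -dx_j ∧ dx_i and dx_i ∧ dx_i = 0. For each pair (i, j) with i < j, the coefficient of dx_i ∧ dx_j in alpha ∧ beta is (alpha_i * beta_j - alpha_j * beta_i). Collecting: alpha ∧ beta = (-4) dx ∧ dy + (-2) dx ∧ dz + (2) dy ∧ dz.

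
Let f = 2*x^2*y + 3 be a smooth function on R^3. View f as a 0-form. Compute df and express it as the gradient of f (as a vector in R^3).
df = (4*x*y) dx + (2*x^2) dy + (0) dz; grad f = (4*x*y, 2*x^2, 0)

For a 0-form f, d f = (∂f/∂x) dx + (∂f/∂y) dy + (∂f/∂z) dz. The components of the vector representation are exactly the entries of grad f in Cartesian coordinates:
  ∂f/∂x = 4*x*y
  ∂f/∂y = 2*x^2
  ∂f/∂z = 0.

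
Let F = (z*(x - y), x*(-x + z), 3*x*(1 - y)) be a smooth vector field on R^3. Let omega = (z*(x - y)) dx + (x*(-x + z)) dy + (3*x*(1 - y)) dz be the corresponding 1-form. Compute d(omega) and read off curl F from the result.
d(omega) = (-4*x) dy ∧ dz + (x + 2*y - 3) dz ∧ dx + (-2*x + 2*z) dx ∧ dy; curl F = (-4*x, x + 2*y - 3, -2*x + 2*z)

d omega = sum_{i<j} (∂f_j/∂x_i - ∂f_i/∂x_j) dx_i ∧ dx_j. Under the identification (dy ∧ dz, dz ∧ dx, dx ∧ dy) ↔ (e_x, e_y, e_z), the coefficients are exactly the components of curl F. Compute:
  ∂R/∂y - ∂Q/∂z = (-3*x) - (x) = -4*x
  ∂P/∂z - ∂R/∂x = (x - y) - (3 - 3*y) = x + 2*y - 3
  ∂Q/∂x - ∂P/∂y = (-2*x + z) - (-z) = -2*x + 2*z.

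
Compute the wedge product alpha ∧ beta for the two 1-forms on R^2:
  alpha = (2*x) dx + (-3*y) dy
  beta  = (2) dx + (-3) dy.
alpha ∧ beta = (-6*x + 6*y) dx ∧ dy

Distribute the wedge, using dx_i ∧ dx_j = -dx_j ∧ dx_i and dx_i ∧ dx_i = 0. For each pair (i, j) with i < j, the coefficient of dx_i ∧ dx_j in alpha ∧ beta is (alpha_i * beta_j - alpha_j * beta_i). Collecting: alpha ∧ beta = (-6*x + 6*y) dx ∧ dy.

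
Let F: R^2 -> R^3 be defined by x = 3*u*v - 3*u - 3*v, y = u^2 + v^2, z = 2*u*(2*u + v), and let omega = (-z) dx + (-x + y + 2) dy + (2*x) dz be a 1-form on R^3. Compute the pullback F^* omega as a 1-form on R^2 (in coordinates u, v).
F^* omega = (2*u^3 + 30*u^2*v - 30*u^2 + 8*u*v^2 - 48*u*v + 4*u - 12*v^2) du + (-12*u^3 + 8*u^2*v - 6*u*v^2 + 2*v^3 + 6*v^2 + 4*v) dv

Using F^*(f dg) = (f ∘ F) d(g ∘ F), substitute each coordinate x_i by F_i(u, v) in f_i, and replace dx_i by d F_i = (∂F_i/∂u) du + (∂F_i/∂v) dv.
  For the x component: f_1(F) = 2*u*(-2*u - v); d F_1 = (3*v - 3) du + (3*u - 3) dv
  For the y component: f_2(F) = u^2 - 3*u*v + 3*u + v^2 + 3*v + 2; d F_2 = (2*u) du + (2*v) dv
  For the z component: f_3(F) = 6*u*v - 6*u - 6*v; d F_3 = (8*u + 2*v) du + (2*u) dv
Combining and collecting du, dv coefficients:
  coeff of du: 2*u^3 + 30*u^2*v - 30*u^2 + 8*u*v^2 - 48*u*v + 4*u - 12*v^2
  coeff of dv: -12*u^3 + 8*u^2*v - 6*u*v^2 + 2*v^3 + 6*v^2 + 4*v
F^* omega = (2*u^3 + 30*u^2*v - 30*u^2 + 8*u*v^2 - 48*u*v + 4*u - 12*v^2) du + (-12*u^3 + 8*u^2*v - 6*u*v^2 + 2*v^3 + 6*v^2 + 4*v) dv.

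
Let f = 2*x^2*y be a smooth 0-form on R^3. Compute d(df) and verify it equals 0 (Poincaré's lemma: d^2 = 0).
d(df) = 0

Step 1: df = sum_i (∂f/∂x_i) dx_i = (4*x*y) dx + (2*x^2) dy + (0) dz.
Step 2: Apply d again. Using the 1-form formula, the coefficient of dx ∧ dy in d(df) is ∂^2 f/∂x ∂y - ∂^2 f/∂y ∂x = (4*x) - (4*x) = 0 (equality of mixed partials for smooth f).
Similarly for dx ∧ dz and dy ∧ dz — all coefficients vanish. So d(df) = 0.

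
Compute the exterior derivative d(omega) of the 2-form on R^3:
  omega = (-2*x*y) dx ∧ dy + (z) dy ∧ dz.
d(omega) = 0

For a 2-form omega = sum_{i<j} g_{ij} dx_i ∧ dx_j, the exterior derivative is
  d(omega) = sum_{i<j} d(g_{ij}) ∧ dx_i ∧ dx_j = sum_{i<j, k} (∂g_{ij}/∂x_k) dx_k ∧ dx_i ∧ dx_j.
Expand each term, using dx_k ∧ dx_i ∧ dx_j = sgn(permutation) dx_{(a)} ∧ dx_{(b)} ∧ dx_{(c)} with (a < b < c) sorted:

Collecting like 3-forms: d(omega) = 0.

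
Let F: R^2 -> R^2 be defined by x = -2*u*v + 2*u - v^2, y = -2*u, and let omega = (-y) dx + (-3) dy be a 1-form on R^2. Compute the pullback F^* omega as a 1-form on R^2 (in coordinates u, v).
F^* omega = (-4*u*v + 4*u + 6) du + (4*u*(-u - v)) dv

Using F^*(f dg) = (f ∘ F) d(g ∘ F), substitute each coordinate x_i by F_i(u, v) in f_i, and replace dx_i by d F_i = (∂F_i/∂u) du + (∂F_i/∂v) dv.
  For the x component: f_1(F) = 2*u; d F_1 = (2 - 2*v) du + (-2*u - 2*v) dv
  For the y component: f_2(F) = -3; d F_2 = (-2) du + (0) dv
Combining and collecting du, dv coefficients:
  coeff of du: -4*u*v + 4*u + 6
  coeff of dv: 4*u*(-u - v)
F^* omega = (-4*u*v + 4*u + 6) du + (4*u*(-u - v)) dv.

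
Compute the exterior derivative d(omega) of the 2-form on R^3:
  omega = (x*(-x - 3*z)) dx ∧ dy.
d(omega) = (-3*x) dx ∧ dy ∧ dz

For a 2-form omega = sum_{i<j} g_{ij} dx_i ∧ dx_j, the exterior derivative is
  d(omega) = sum_{i<j} d(g_{ij}) ∧ dx_i ∧ dx_j = sum_{i<j, k} (∂g_{ij}/∂x_k) dx_k ∧ dx_i ∧ dx_j.
Expand each term, using dx_k ∧ dx_i ∧ dx_j = sgn(permutation) dx_{(a)} ∧ dx_{(b)} ∧ dx_{(c)} with (a < b < c) sorted:
  d(x*(-x - 3*z)) includes (∂/∂z)(x*(-x - 3*z)) dz = (-3*x) dz, which multiplied by dx ∧ dy gives (-3*x) dx ∧ dy ∧ dz
Collecting like 3-forms: d(omega) = (-3*x) dx ∧ dy ∧ dz.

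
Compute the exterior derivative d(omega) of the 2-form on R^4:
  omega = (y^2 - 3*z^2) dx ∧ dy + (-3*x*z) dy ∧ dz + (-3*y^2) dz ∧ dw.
d(omega) = (-9*z) dx ∧ dy ∧ dz + (-6*y) dy ∧ dz ∧ dw

For a 2-form omega = sum_{i<j} g_{ij} dx_i ∧ dx_j, the exterior derivative is
  d(omega) = sum_{i<j} d(g_{ij}) ∧ dx_i ∧ dx_j = sum_{i<j, k} (∂g_{ij}/∂x_k) dx_k ∧ dx_i ∧ dx_j.
Expand each term, using dx_k ∧ dx_i ∧ dx_j = sgn(permutation) dx_{(a)} ∧ dx_{(b)} ∧ dx_{(c)} with (a < b < c) sorted:
  d(y^2 - 3*z^2) includes (∂/∂z)(y^2 - 3*z^2) dz = (-6*z) dz, which multiplied by dx ∧ dy gives (-6*z) dx ∧ dy ∧ dz
  d(-3*x*z) includes (∂/∂x)(-3*x*z) dx = (-3*z) dx, which multiplied by dy ∧ dz gives (-3*z) dx ∧ dy ∧ dz
  d(-3*y^2) includes (∂/∂y)(-3*y^2) dy = (-6*y) dy, which multiplied by dz ∧ dw gives (-6*y) dy ∧ dz ∧ dw
Collecting like 3-forms: d(omega) = (-9*z) dx ∧ dy ∧ dz + (-6*y) dy ∧ dz ∧ dw.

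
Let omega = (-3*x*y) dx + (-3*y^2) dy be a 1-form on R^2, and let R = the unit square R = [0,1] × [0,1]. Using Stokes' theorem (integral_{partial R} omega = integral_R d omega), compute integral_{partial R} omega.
integral_(partial R) omega = 3/2

Stokes: integral_partial_R omega = integral_R d omega with d omega = (∂Q/∂x - ∂P/∂y) dx ∧ dy.
  ∂Q/∂x = 0
  ∂P/∂y = -3*x
  integrand = ∂Q/∂x - ∂P/∂y = 3*x.
Integrating over R: integral_0^1 integral_0^1 (3*x) dx dy = 3/2.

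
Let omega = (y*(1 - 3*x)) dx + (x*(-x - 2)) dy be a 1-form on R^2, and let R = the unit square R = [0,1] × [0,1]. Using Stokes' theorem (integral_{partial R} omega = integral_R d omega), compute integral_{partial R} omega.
integral_(partial R) omega = -5/2

Stokes: integral_partial_R omega = integral_R d omega with d omega = (∂Q/∂x - ∂P/∂y) dx ∧ dy.
  ∂Q/∂x = -2*x - 2
  ∂P/∂y = 1 - 3*x
  integrand = ∂Q/∂x - ∂P/∂y = x - 3.
Integrating over R: integral_0^1 integral_0^1 (x - 3) dx dy = -5/2.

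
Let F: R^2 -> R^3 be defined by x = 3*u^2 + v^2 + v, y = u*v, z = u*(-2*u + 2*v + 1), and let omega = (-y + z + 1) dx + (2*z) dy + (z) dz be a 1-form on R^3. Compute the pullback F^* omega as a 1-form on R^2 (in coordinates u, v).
F^* omega = (u*(-4*u^2 - 10*u*v + 8*v^2 + 6*v + 7)) du + (-8*u^3 + 4*u^2*v + 2*u^2 + 2*u*v^2 + 3*u*v + u + 2*v + 1) dv

Using F^*(f dg) = (f ∘ F) d(g ∘ F), substitute each coordinate x_i by F_i(u, v) in f_i, and replace dx_i by d F_i = (∂F_i/∂u) du + (∂F_i/∂v) dv.
  For the x component: f_1(F) = -2*u^2 + u*v + u + 1; d F_1 = (6*u) du + (2*v + 1) dv
  For the y component: f_2(F) = 2*u*(-2*u + 2*v + 1); d F_2 = (v) du + (u) dv
  For the z component: f_3(F) = u*(-2*u + 2*v + 1); d F_3 = (-4*u + 2*v + 1) du + (2*u) dv
Combining and collecting du, dv coefficients:
  coeff of du: u*(-4*u^2 - 10*u*v + 8*v^2 + 6*v + 7)
  coeff of dv: -8*u^3 + 4*u^2*v + 2*u^2 + 2*u*v^2 + 3*u*v + u + 2*v + 1
F^* omega = (u*(-4*u^2 - 10*u*v + 8*v^2 + 6*v + 7)) du + (-8*u^3 + 4*u^2*v + 2*u^2 + 2*u*v^2 + 3*u*v + u + 2*v + 1) dv.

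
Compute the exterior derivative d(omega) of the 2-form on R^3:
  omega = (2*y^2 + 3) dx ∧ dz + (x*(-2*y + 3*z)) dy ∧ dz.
d(omega) = (-6*y + 3*z) dx ∧ dy ∧ dz

For a 2-form omega = sum_{i<j} g_{ij} dx_i ∧ dx_j, the exterior derivative is
  d(omega) = sum_{i<j} d(g_{ij}) ∧ dx_i ∧ dx_j = sum_{i<j, k} (∂g_{ij}/∂x_k) dx_k ∧ dx_i ∧ dx_j.
Expand each term, using dx_k ∧ dx_i ∧ dx_j = sgn(permutation) dx_{(a)} ∧ dx_{(b)} ∧ dx_{(c)} with (a < b < c) sorted:
  d(2*y^2 + 3) includes (∂/∂y)(2*y^2 + 3) dy = (4*y) dy, which multiplied by dx ∧ dz gives (-4*y) dx ∧ dy ∧ dz
  d(x*(-2*y + 3*z)) includes (∂/∂x)(x*(-2*y + 3*z)) dx = (-2*y + 3*z) dx, which multiplied by dy ∧ dz gives (-2*y + 3*z) dx ∧ dy ∧ dz
Collecting like 3-forms: d(omega) = (-6*y + 3*z) dx ∧ dy ∧ dz.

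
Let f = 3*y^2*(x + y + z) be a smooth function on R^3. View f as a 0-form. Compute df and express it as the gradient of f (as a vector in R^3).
df = (3*y^2) dx + (3*y*(2*x + 3*y + 2*z)) dy + (3*y^2) dz; grad f = (3*y^2, 3*y*(2*x + 3*y + 2*z), 3*y^2)

For a 0-form f, d f = (∂f/∂x) dx + (∂f/∂y) dy + (∂f/∂z) dz. The components of the vector representation are exactly the entries of grad f in Cartesian coordinates:
  ∂f/∂x = 3*y^2
  ∂f/∂y = 3*y*(2*x + 3*y + 2*z)
  ∂f/∂z = 3*y^2.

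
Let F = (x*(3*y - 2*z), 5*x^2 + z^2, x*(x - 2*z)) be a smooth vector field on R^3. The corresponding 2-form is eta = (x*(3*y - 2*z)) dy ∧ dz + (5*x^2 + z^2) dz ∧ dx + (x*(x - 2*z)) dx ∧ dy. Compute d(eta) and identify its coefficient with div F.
d(eta) = (-2*x + 3*y - 2*z) dx ∧ dy ∧ dz; div F = -2*x + 3*y - 2*z

For a 2-form in R^3 of the form above, applying d gives a 3-form with coefficient ∂P/∂x + ∂Q/∂y + ∂R/∂z:
  ∂P/∂x = 3*y - 2*z
  ∂Q/∂y = 0
  ∂R/∂z = -2*x
Sum = -2*x + 3*y - 2*z, which is exactly div F.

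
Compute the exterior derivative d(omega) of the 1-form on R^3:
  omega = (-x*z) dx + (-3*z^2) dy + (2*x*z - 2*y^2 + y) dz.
d(omega) = (x + 2*z) dx ∧ dz + (-4*y + 6*z + 1) dy ∧ dz

For a 1-form omega = sum_i f_i dx_i, the exterior derivative is
  d(omega) = sum_{i < j} (∂f_j/∂x_i - ∂f_i/∂x_j) dx_i ∧ dx_j.
  coefficient of dx ∧ dz: ∂f_3/∂x - ∂f_1/∂z = ∂(2*x*z - 2*y^2 + y)/∂x - ∂(-x*z)/∂z = x + 2*z
  coefficient of dy ∧ dz: ∂f_3/∂y - ∂f_2/∂z = ∂(2*x*z - 2*y^2 + y)/∂y - ∂(-3*z^2)/∂z = -4*y + 6*z + 1
Assembling: d(omega) = (x + 2*z) dx ∧ dz + (-4*y + 6*z + 1) dy ∧ dz.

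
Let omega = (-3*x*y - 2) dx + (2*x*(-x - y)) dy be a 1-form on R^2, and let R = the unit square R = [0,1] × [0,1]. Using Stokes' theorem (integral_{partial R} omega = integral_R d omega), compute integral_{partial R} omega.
integral_(partial R) omega = -3/2

Stokes: integral_partial_R omega = integral_R d omega with d omega = (∂Q/∂x - ∂P/∂y) dx ∧ dy.
  ∂Q/∂x = -4*x - 2*y
  ∂P/∂y = -3*x
  integrand = ∂Q/∂x - ∂P/∂y = -x - 2*y.
Integrating over R: integral_0^1 integral_0^1 (-x - 2*y) dx dy = -3/2.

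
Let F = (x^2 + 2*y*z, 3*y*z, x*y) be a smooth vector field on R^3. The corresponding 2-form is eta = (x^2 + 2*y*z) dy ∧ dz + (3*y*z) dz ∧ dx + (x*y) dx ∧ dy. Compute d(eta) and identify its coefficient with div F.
d(eta) = (2*x + 3*z) dx ∧ dy ∧ dz; div F = 2*x + 3*z

For a 2-form in R^3 of the form above, applying d gives a 3-form with coefficient ∂P/∂x + ∂Q/∂y + ∂R/∂z:
  ∂P/∂x = 2*x
  ∂Q/∂y = 3*z
  ∂R/∂z = 0
Sum = 2*x + 3*z, which is exactly div F.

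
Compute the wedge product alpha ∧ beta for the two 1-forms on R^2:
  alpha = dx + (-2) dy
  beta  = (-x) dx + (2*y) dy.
alpha ∧ beta = (-2*x + 2*y) dx ∧ dy

Distribute the wedge, using dx_i ∧ dx_j = -dx_j ∧ dx_i and dx_i ∧ dx_i = 0. For each pair (i, j) with i < j, the coefficient of dx_i ∧ dx_j in alpha ∧ beta is (alpha_i * beta_j - alpha_j * beta_i). Collecting: alpha ∧ beta = (-2*x + 2*y) dx ∧ dy.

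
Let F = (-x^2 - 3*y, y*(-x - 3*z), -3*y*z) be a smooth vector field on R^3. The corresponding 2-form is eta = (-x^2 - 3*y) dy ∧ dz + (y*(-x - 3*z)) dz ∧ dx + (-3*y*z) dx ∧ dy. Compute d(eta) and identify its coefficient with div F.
d(eta) = (-3*x - 3*y - 3*z) dx ∧ dy ∧ dz; div F = -3*x - 3*y - 3*z

For a 2-form in R^3 of the form above, applying d gives a 3-form with coefficient ∂P/∂x + ∂Q/∂y + ∂R/∂z:
  ∂P/∂x = -2*x
  ∂Q/∂y = -x - 3*z
  ∂R/∂z = -3*y
Sum = -3*x - 3*y - 3*z, which is exactly div F.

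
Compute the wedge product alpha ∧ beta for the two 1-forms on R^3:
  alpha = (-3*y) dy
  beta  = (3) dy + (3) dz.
alpha ∧ beta = (-9*y) dy ∧ dz

Distribute the wedge, using dx_i ∧ dx_j = -dx_j ∧ dx_i and dx_i ∧ dx_i = 0. For each pair (i, j) with i < j, the coefficient of dx_i ∧ dx_j in alpha ∧ beta is (alpha_i * beta_j - alpha_j * beta_i). Collecting: alpha ∧ beta = (-9*y) dy ∧ dz.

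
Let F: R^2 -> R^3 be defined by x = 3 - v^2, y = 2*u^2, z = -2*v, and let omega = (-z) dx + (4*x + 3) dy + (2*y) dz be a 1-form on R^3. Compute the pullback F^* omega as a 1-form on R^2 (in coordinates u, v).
F^* omega = (4*u*(15 - 4*v^2)) du + (-8*u^2 - 4*v^2) dv

Using F^*(f dg) = (f ∘ F) d(g ∘ F), substitute each coordinate x_i by F_i(u, v) in f_i, and replace dx_i by d F_i = (∂F_i/∂u) du + (∂F_i/∂v) dv.
  For the x component: f_1(F) = 2*v; d F_1 = (0) du + (-2*v) dv
  For the y component: f_2(F) = 15 - 4*v^2; d F_2 = (4*u) du + (0) dv
  For the z component: f_3(F) = 4*u^2; d F_3 = (0) du + (-2) dv
Combining and collecting du, dv coefficients:
  coeff of du: 4*u*(15 - 4*v^2)
  coeff of dv: -8*u^2 - 4*v^2
F^* omega = (4*u*(15 - 4*v^2)) du + (-8*u^2 - 4*v^2) dv.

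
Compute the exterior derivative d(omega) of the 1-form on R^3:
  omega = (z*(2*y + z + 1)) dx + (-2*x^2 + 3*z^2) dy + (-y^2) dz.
d(omega) = (-4*x - 2*z) dx ∧ dy + (-2*y - 2*z - 1) dx ∧ dz + (-2*y - 6*z) dy ∧ dz

For a 1-form omega = sum_i f_i dx_i, the exterior derivative is
  d(omega) = sum_{i < j} (∂f_j/∂x_i - ∂f_i/∂x_j) dx_i ∧ dx_j.
  coefficient of dx ∧ dy: ∂f_2/∂x - ∂f_1/∂y = ∂(-2*x^2 + 3*z^2)/∂x - ∂(z*(2*y + z + 1))/∂y = -4*x - 2*z
  coefficient of dx ∧ dz: ∂f_3/∂x - ∂f_1/∂z = ∂(-y^2)/∂x - ∂(z*(2*y + z + 1))/∂z = -2*y - 2*z - 1
  coefficient of dy ∧ dz: ∂f_3/∂y - ∂f_2/∂z = ∂(-y^2)/∂y - ∂(-2*x^2 + 3*z^2)/∂z = -2*y - 6*z
Assembling: d(omega) = (-4*x - 2*z) dx ∧ dy + (-2*y - 2*z - 1) dx ∧ dz + (-2*y - 6*z) dy ∧ dz.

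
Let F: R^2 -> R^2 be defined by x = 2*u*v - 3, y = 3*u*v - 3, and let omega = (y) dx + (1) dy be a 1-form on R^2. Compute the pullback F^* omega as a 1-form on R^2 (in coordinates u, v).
F^* omega = (3*v*(2*u*v - 1)) du + (3*u*(2*u*v - 1)) dv

Using F^*(f dg) = (f ∘ F) d(g ∘ F), substitute each coordinate x_i by F_i(u, v) in f_i, and replace dx_i by d F_i = (∂F_i/∂u) du + (∂F_i/∂v) dv.
  For the x component: f_1(F) = 3*u*v - 3; d F_1 = (2*v) du + (2*u) dv
  For the y component: f_2(F) = 1; d F_2 = (3*v) du + (3*u) dv
Combining and collecting du, dv coefficients:
  coeff of du: 3*v*(2*u*v - 1)
  coeff of dv: 3*u*(2*u*v - 1)
F^* omega = (3*v*(2*u*v - 1)) du + (3*u*(2*u*v - 1)) dv.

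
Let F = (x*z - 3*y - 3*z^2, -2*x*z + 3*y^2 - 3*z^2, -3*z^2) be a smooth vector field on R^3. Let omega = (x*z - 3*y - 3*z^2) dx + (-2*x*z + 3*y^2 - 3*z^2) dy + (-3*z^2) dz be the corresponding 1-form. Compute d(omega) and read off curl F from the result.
d(omega) = (2*x + 6*z) dy ∧ dz + (x - 6*z) dz ∧ dx + (3 - 2*z) dx ∧ dy; curl F = (2*x + 6*z, x - 6*z, 3 - 2*z)

d omega = sum_{i<j} (∂f_j/∂x_i - ∂f_i/∂x_j) dx_i ∧ dx_j. Under the identification (dy ∧ dz, dz ∧ dx, dx ∧ dy) ↔ (e_x, e_y, e_z), the coefficients are exactly the components of curl F. Compute:
  ∂R/∂y - ∂Q/∂z = (0) - (-2*x - 6*z) = 2*x + 6*z
  ∂P/∂z - ∂R/∂x = (x - 6*z) - (0) = x - 6*z
  ∂Q/∂x - ∂P/∂y = (-2*z) - (-3) = 3 - 2*z.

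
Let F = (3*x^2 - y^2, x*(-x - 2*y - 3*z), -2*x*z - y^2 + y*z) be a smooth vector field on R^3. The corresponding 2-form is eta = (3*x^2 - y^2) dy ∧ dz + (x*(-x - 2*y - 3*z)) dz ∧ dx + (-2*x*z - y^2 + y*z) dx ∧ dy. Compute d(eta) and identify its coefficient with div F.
d(eta) = (2*x + y) dx ∧ dy ∧ dz; div F = 2*x + y

For a 2-form in R^3 of the form above, applying d gives a 3-form with coefficient ∂P/∂x + ∂Q/∂y + ∂R/∂z:
  ∂P/∂x = 6*x
  ∂Q/∂y = -2*x
  ∂R/∂z = -2*x + y
Sum = 2*x + y, which is exactly div F.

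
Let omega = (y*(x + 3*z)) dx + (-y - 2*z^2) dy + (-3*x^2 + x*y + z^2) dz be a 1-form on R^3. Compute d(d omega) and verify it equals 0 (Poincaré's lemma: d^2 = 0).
d(d omega) = 0

Step 1: d omega = sum_{i<j} (∂f_j/∂x_i - ∂f_i/∂x_j) dx_i ∧ dx_j:
  coeff of dx ∧ dy: -x - 3*z
  coeff of dx ∧ dz: -6*x - 2*y
  coeff of dy ∧ dz: x + 4*z
Step 2: Apply d again to each 2-form coefficient. The only possible 3-form in R^3 is dx ∧ dy ∧ dz, with coefficient
  ∂(coeff of dy∧dz)/∂x - ∂(coeff of dx∧dz)/∂y + ∂(coeff of dx∧dy)/∂z
  = ∂/∂x (x + 4*z) - ∂/∂y (-6*x - 2*y) + ∂/∂z (-x - 3*z).
Each of these terms simplifies to sums of mixed partials that cancel in pairs. The result is 0 (by equality of mixed partials for smooth functions — Schwarz / Clairaut).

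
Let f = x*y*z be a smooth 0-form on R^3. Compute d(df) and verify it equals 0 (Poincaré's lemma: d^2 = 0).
d(df) = 0

Step 1: df = sum_i (∂f/∂x_i) dx_i = (y*z) dx + (x*z) dy + (x*y) dz.
Step 2: Apply d again. Using the 1-form formula, the coefficient of dx ∧ dy in d(df) is ∂^2 f/∂x ∂y - ∂^2 f/∂y ∂x = (z) - (z) = 0 (equality of mixed partials for smooth f).
Similarly for dx ∧ dz and dy ∧ dz — all coefficients vanish. So d(df) = 0.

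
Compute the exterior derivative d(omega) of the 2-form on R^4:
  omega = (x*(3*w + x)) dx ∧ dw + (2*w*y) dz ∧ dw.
d(omega) = (2*w) dy ∧ dz ∧ dw

For a 2-form omega = sum_{i<j} g_{ij} dx_i ∧ dx_j, the exterior derivative is
  d(omega) = sum_{i<j} d(g_{ij}) ∧ dx_i ∧ dx_j = sum_{i<j, k} (∂g_{ij}/∂x_k) dx_k ∧ dx_i ∧ dx_j.
Expand each term, using dx_k ∧ dx_i ∧ dx_j = sgn(permutation) dx_{(a)} ∧ dx_{(b)} ∧ dx_{(c)} with (a < b < c) sorted:
  d(2*w*y) includes (∂/∂y)(2*w*y) dy = (2*w) dy, which multiplied by dz ∧ dw gives (2*w) dy ∧ dz ∧ dw
Collecting like 3-forms: d(omega) = (2*w) dy ∧ dz ∧ dw.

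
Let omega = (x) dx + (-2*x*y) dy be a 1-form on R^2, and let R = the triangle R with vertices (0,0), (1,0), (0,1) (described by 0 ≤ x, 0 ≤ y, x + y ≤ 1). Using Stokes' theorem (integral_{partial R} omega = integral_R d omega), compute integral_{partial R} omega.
integral_(partial R) omega = -1/3

Stokes: integral_partial_R omega = integral_R d omega with d omega = (∂Q/∂x - ∂P/∂y) dx ∧ dy.
  ∂Q/∂x = -2*y
  ∂P/∂y = 0
  integrand = ∂Q/∂x - ∂P/∂y = -2*y.
Integrating over R: integral_0^1 integral_0^{1-x} (-2*y) dy dx = -1/3.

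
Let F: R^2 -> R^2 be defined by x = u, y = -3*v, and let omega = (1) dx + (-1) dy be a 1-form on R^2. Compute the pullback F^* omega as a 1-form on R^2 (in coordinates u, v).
F^* omega = (1) du + (3) dv

Using F^*(f dg) = (f ∘ F) d(g ∘ F), substitute each coordinate x_i by F_i(u, v) in f_i, and replace dx_i by d F_i = (∂F_i/∂u) du + (∂F_i/∂v) dv.
  For the x component: f_1(F) = 1; d F_1 = (1) du + (0) dv
  For the y component: f_2(F) = -1; d F_2 = (0) du + (-3) dv
Combining and collecting du, dv coefficients:
  coeff of du: 1
  coeff of dv: 3
F^* omega = (1) du + (3) dv.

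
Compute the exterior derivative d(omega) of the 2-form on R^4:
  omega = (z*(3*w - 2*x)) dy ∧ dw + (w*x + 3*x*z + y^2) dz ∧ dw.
d(omega) = (-2*z) dx ∧ dy ∧ dw + (-3*w + 2*x + 2*y) dy ∧ dz ∧ dw + (w + 3*z) dx ∧ dz ∧ dw

For a 2-form omega = sum_{i<j} g_{ij} dx_i ∧ dx_j, the exterior derivative is
  d(omega) = sum_{i<j} d(g_{ij}) ∧ dx_i ∧ dx_j = sum_{i<j, k} (∂g_{ij}/∂x_k) dx_k ∧ dx_i ∧ dx_j.
Expand each term, using dx_k ∧ dx_i ∧ dx_j = sgn(permutation) dx_{(a)} ∧ dx_{(b)} ∧ dx_{(c)} with (a < b < c) sorted:
  d(z*(3*w - 2*x)) includes (∂/∂x)(z*(3*w - 2*x)) dx = (-2*z) dx, which multiplied by dy ∧ dw gives (-2*z) dx ∧ dy ∧ dw
  d(z*(3*w - 2*x)) includes (∂/∂z)(z*(3*w - 2*x)) dz = (3*w - 2*x) dz, which multiplied by dy ∧ dw gives (-3*w + 2*x) dy ∧ dz ∧ dw
  d(w*x + 3*x*z + y^2) includes (∂/∂x)(w*x + 3*x*z + y^2) dx = (w + 3*z) dx, which multiplied by dz ∧ dw gives (w + 3*z) dx ∧ dz ∧ dw
  d(w*x + 3*x*z + y^2) includes (∂/∂y)(w*x + 3*x*z + y^2) dy = (2*y) dy, which multiplied by dz ∧ dw gives (2*y) dy ∧ dz ∧ dw
Collecting like 3-forms: d(omega) = (-2*z) dx ∧ dy ∧ dw + (-3*w + 2*x + 2*y) dy ∧ dz ∧ dw + (w + 3*z) dx ∧ dz ∧ dw.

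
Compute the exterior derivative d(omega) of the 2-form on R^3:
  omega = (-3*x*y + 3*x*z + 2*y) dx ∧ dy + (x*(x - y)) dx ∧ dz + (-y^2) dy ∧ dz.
d(omega) = (4*x) dx ∧ dy ∧ dz

For a 2-form omega = sum_{i<j} g_{ij} dx_i ∧ dx_j, the exterior derivative is
  d(omega) = sum_{i<j} d(g_{ij}) ∧ dx_i ∧ dx_j = sum_{i<j, k} (∂g_{ij}/∂x_k) dx_k ∧ dx_i ∧ dx_j.
Expand each term, using dx_k ∧ dx_i ∧ dx_j = sgn(permutation) dx_{(a)} ∧ dx_{(b)} ∧ dx_{(c)} with (a < b < c) sorted:
  d(-3*x*y + 3*x*z + 2*y) includes (∂/∂z)(-3*x*y + 3*x*z + 2*y) dz = (3*x) dz, which multiplied by dx ∧ dy gives (3*x) dx ∧ dy ∧ dz
  d(x*(x - y)) includes (∂/∂y)(x*(x - y)) dy = (-x) dy, which multiplied by dx ∧ dz gives (x) dx ∧ dy ∧ dz
Collecting like 3-forms: d(omega) = (4*x) dx ∧ dy ∧ dz.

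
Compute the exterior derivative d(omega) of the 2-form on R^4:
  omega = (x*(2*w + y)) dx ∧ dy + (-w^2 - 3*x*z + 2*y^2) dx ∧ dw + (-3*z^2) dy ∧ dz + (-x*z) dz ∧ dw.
d(omega) = (2*x - 4*y) dx ∧ dy ∧ dw + (3*x - z) dx ∧ dz ∧ dw

For a 2-form omega = sum_{i<j} g_{ij} dx_i ∧ dx_j, the exterior derivative is
  d(omega) = sum_{i<j} d(g_{ij}) ∧ dx_i ∧ dx_j = sum_{i<j, k} (∂g_{ij}/∂x_k) dx_k ∧ dx_i ∧ dx_j.
Expand each term, using dx_k ∧ dx_i ∧ dx_j = sgn(permutation) dx_{(a)} ∧ dx_{(b)} ∧ dx_{(c)} with (a < b < c) sorted:
  d(x*(2*w + y)) includes (∂/∂w)(x*(2*w + y)) dw = (2*x) dw, which multiplied by dx ∧ dy gives (2*x) dx ∧ dy ∧ dw
  d(-w^2 - 3*x*z + 2*y^2) includes (∂/∂y)(-w^2 - 3*x*z + 2*y^2) dy = (4*y) dy, which multiplied by dx ∧ dw gives (-4*y) dx ∧ dy ∧ dw
  d(-w^2 - 3*x*z + 2*y^2) includes (∂/∂z)(-w^2 - 3*x*z + 2*y^2) dz = (-3*x) dz, which multiplied by dx ∧ dw gives (3*x) dx ∧ dz ∧ dw
  d(-x*z) includes (∂/∂x)(-x*z) dx = (-z) dx, which multiplied by dz ∧ dw gives (-z) dx ∧ dz ∧ dw
Collecting like 3-forms: d(omega) = (2*x - 4*y) dx ∧ dy ∧ dw + (3*x - z) dx ∧ dz ∧ dw.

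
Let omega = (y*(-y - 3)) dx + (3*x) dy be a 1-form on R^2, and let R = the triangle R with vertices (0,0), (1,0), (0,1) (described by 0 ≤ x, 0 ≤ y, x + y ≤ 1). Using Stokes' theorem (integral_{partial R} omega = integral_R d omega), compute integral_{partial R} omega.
integral_(partial R) omega = 10/3

Stokes: integral_partial_R omega = integral_R d omega with d omega = (∂Q/∂x - ∂P/∂y) dx ∧ dy.
  ∂Q/∂x = 3
  ∂P/∂y = -2*y - 3
  integrand = ∂Q/∂x - ∂P/∂y = 2*y + 6.
Integrating over R: integral_0^1 integral_0^{1-x} (2*y + 6) dy dx = 10/3.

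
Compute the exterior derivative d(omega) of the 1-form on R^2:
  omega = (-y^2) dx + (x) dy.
d(omega) = (2*y + 1) dx ∧ dy

For a 1-form omega = sum_i f_i dx_i, the exterior derivative is
  d(omega) = sum_{i < j} (∂f_j/∂x_i - ∂f_i/∂x_j) dx_i ∧ dx_j.
  coefficient of dx ∧ dy: ∂f_2/∂x - ∂f_1/∂y = ∂(x)/∂x - ∂(-y^2)/∂y = 2*y + 1
Assembling: d(omega) = (2*y + 1) dx ∧ dy.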